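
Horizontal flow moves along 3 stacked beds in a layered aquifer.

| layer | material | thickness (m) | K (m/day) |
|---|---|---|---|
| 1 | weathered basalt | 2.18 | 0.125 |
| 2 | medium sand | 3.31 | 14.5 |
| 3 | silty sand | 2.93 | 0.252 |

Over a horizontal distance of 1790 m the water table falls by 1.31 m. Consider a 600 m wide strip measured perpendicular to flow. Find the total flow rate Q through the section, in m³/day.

Flow is parallel to layering, so each bed carries its own Darcy discharge and the transmissivities add.
Σ(K_i·b_i) = 0.125×2.18 + 14.5×3.31 + 0.252×2.93 = 49.01 m²/day.
Hydraulic gradient i = Δh / L = 1.31 / 1790 = 0.0007318.
Q = Σ(K_i·b_i) · W · i = 49.01 × 600 × 0.0007318 = 21.52 m³/day.

21.5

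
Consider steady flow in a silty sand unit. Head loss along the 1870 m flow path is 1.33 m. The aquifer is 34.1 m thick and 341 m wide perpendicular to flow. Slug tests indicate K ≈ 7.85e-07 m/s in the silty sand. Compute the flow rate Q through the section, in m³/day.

0.561

Convert K: 7.85e-07 m/s × 86400 = 0.06782 m/day.
Cross-sectional area A = 341 × 34.1 = 11628 m².
Hydraulic gradient i = Δh / L = 1.33 / 1870 = 0.0007112.
Darcy's law: Q = K · A · i = 0.06782 × 11628 × 0.0007112 = 0.5609 m³/day.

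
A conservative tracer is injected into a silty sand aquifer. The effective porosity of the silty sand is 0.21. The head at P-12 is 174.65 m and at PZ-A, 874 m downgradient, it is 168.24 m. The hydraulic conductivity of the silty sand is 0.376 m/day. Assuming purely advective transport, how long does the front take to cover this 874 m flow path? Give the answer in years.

182

Hydraulic gradient i = (174.65 − 168.24) / 874 = 6.41 / 874 = 0.007334.
Darcy flux q = K · i = 0.3760 × 0.007334 = 0.002758 m/day.
Seepage velocity v = q / n_e = 0.002758 / 0.21 = 0.01313 m/day.
Travel time t = L / v = 874 / 0.01313 = 66557 days = 182.2 years.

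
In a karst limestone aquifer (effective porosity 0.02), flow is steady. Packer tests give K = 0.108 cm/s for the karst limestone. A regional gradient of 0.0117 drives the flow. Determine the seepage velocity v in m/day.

Convert K: 0.108 cm/s × 864 = 93.31 m/day.
Hydraulic gradient i = 0.0117.
Darcy flux q = K · i = 93.31 × 0.01170 = 1.092 m/day.
Seepage velocity v = q / n_e = 1.092 / 0.02 = 54.59 m/day.

54.6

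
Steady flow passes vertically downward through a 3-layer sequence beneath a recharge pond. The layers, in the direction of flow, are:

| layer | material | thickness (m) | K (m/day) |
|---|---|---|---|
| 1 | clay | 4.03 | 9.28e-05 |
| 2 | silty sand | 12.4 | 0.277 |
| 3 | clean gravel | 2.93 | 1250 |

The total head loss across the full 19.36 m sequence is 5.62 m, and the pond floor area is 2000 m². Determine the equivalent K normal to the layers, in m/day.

Flow is perpendicular to layering, so the layers act in series and the equivalent K is the thickness-weighted harmonic mean.
Total thickness L = 4.03 + 12.4 + 2.93 = 19.36 m.
Σ(b_i/K_i) = 4.03/9.28e-05 + 12.4/0.277 + 2.93/1250 = 43471 d.
K_eq = L / Σ(b_i/K_i) = 19.36 / 43471 = 0.0004453 m/day.

0.000445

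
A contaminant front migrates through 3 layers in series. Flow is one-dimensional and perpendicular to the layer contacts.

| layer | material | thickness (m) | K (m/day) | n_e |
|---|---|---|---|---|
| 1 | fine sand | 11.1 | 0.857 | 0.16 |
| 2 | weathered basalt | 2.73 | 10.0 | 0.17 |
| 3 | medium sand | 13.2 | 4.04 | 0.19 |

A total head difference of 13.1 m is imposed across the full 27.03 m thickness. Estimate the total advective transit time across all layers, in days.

5.98

With flow normal to the layers, continuity requires the same specific discharge q through every layer.
Σ(b_i/K_i) = 11.1/0.857 + 2.73/10.0 + 13.2/4.04 = 16.49 d.
q = Δh / Σ(b_i/K_i) = 13.1 / 16.49 = 0.7943 m/day.
In each layer the seepage velocity is v_i = q/n_i, so the layer transit time is t_i = b_i·n_i / q:
  layer 1 (fine sand): t_1 = 11.1 × 0.16 / 0.7943 = 2.236 d
  layer 2 (weathered basalt): t_2 = 2.73 × 0.17 / 0.7943 = 0.5843 d
  layer 3 (medium sand): t_3 = 13.2 × 0.19 / 0.7943 = 3.157 d
Total t = Σ t_i = 5.978 days.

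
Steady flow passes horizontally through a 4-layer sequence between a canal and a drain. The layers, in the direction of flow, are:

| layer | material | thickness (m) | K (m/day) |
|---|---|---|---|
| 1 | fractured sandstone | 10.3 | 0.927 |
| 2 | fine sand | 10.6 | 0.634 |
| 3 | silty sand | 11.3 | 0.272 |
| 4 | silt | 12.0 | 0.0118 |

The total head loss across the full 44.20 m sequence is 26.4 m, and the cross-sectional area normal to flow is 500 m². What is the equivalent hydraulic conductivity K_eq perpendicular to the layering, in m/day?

0.0407

Flow is perpendicular to layering, so the layers act in series and the equivalent K is the thickness-weighted harmonic mean.
Total thickness L = 10.3 + 10.6 + 11.3 + 12.0 = 44.20 m.
Σ(b_i/K_i) = 10.3/0.927 + 10.6/0.634 + 11.3/0.272 + 12.0/0.0118 = 1086 d.
K_eq = L / Σ(b_i/K_i) = 44.20 / 1086 = 0.04069 m/day.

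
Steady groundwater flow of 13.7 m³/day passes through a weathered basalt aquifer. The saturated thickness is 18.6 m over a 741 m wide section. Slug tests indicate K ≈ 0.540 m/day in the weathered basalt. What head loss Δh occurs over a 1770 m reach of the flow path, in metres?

Cross-sectional area A = 741 × 18.6 = 13783 m².
From Q = K·A·i, i = Q / (K·A) = 13.7 / (0.5400 × 13783) = 0.001841.
Head loss Δh = i · L = 0.001841 × 1770 = 3.258 m.

3.26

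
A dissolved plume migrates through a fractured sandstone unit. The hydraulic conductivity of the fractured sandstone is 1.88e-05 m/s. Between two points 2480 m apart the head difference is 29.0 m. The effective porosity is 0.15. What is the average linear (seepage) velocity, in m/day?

Convert K: 1.88e-05 m/s × 86400 = 1.624 m/day.
Hydraulic gradient i = Δh / L = 29.0 / 2480 = 0.01169.
Darcy flux q = K · i = 1.624 × 0.01169 = 0.01899 m/day.
Seepage velocity v = q / n_e = 0.01899 / 0.15 = 0.1266 m/day.

0.127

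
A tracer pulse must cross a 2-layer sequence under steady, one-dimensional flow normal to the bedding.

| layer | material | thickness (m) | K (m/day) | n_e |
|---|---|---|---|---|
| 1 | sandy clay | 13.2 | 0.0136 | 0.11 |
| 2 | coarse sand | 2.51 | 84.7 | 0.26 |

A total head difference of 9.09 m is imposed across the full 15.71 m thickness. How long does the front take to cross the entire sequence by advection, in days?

With flow normal to the layers, continuity requires the same specific discharge q through every layer.
Σ(b_i/K_i) = 13.2/0.0136 + 2.51/84.7 = 970.6 d.
q = Δh / Σ(b_i/K_i) = 9.09 / 970.6 = 0.009365 m/day.
In each layer the seepage velocity is v_i = q/n_i, so the layer transit time is t_i = b_i·n_i / q:
  layer 1 (sandy clay): t_1 = 13.2 × 0.11 / 0.009365 = 155.0 d
  layer 2 (coarse sand): t_2 = 2.51 × 0.26 / 0.009365 = 69.68 d
Total t = Σ t_i = 224.7 days.

225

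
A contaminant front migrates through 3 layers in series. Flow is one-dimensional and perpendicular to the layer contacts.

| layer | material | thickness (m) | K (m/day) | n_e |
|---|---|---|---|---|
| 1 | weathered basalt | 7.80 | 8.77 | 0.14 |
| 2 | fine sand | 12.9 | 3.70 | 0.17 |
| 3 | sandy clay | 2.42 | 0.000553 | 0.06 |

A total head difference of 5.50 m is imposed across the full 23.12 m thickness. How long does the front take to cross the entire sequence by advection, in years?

With flow normal to the layers, continuity requires the same specific discharge q through every layer.
Σ(b_i/K_i) = 7.80/8.77 + 12.9/3.70 + 2.42/0.000553 = 4381 d.
q = Δh / Σ(b_i/K_i) = 5.50 / 4381 = 0.001256 m/day.
In each layer the seepage velocity is v_i = q/n_i, so the layer transit time is t_i = b_i·n_i / q:
  layer 1 (weathered basalt): t_1 = 7.80 × 0.14 / 0.001256 = 869.7 d
  layer 2 (fine sand): t_2 = 12.9 × 0.17 / 0.001256 = 1747 d
  layer 3 (sandy clay): t_3 = 2.42 × 0.06 / 0.001256 = 115.6 d
Total t = Σ t_i = 2732 days = 7.480 years.

7.48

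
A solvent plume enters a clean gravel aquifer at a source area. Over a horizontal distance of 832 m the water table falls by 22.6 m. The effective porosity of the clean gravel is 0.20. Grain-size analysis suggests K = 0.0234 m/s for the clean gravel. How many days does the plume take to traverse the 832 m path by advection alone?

Convert K: 0.0234 m/s × 86400 = 2022 m/day.
Hydraulic gradient i = Δh / L = 22.6 / 832 = 0.02716.
Darcy flux q = K · i = 2022 × 0.02716 = 54.92 m/day.
Seepage velocity v = q / n_e = 54.92 / 0.20 = 274.6 m/day.
Travel time t = L / v = 832 / 274.6 = 3.030 days.

3.03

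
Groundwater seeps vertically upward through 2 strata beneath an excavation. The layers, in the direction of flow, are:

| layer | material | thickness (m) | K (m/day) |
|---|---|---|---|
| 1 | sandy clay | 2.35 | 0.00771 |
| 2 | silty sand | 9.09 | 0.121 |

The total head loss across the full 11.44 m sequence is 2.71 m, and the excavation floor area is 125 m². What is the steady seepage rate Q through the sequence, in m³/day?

0.892

Flow is perpendicular to layering, so the layers act in series and the equivalent K is the thickness-weighted harmonic mean.
Total thickness L = 2.35 + 9.09 = 11.44 m.
Σ(b_i/K_i) = 2.35/0.00771 + 9.09/0.121 = 379.9 d.
K_eq = L / Σ(b_i/K_i) = 11.44 / 379.9 = 0.03011 m/day.
Q = K_eq · A · (Δh/L) = 0.03011 × 125 × (2.71/11.44) = 0.8916 m³/day.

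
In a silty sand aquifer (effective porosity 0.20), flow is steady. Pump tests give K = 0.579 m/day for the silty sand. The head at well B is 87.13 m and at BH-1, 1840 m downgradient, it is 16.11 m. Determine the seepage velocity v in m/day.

0.112

Hydraulic gradient i = (87.13 − 16.11) / 1840 = 71.02 / 1840 = 0.03860.
Darcy flux q = K · i = 0.5790 × 0.03860 = 0.02235 m/day.
Seepage velocity v = q / n_e = 0.02235 / 0.20 = 0.1117 m/day.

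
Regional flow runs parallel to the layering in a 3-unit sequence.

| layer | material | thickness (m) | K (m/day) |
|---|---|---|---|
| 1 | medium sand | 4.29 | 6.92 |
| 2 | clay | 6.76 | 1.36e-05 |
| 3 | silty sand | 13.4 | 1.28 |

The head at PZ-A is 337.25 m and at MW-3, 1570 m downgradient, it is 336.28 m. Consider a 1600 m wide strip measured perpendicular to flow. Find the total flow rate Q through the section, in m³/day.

Flow is parallel to layering, so each bed carries its own Darcy discharge and the transmissivities add.
Σ(K_i·b_i) = 6.92×4.29 + 1.36e-05×6.76 + 1.28×13.4 = 46.84 m²/day.
Hydraulic gradient i = (337.25 − 336.28) / 1570 = 0.97 / 1570 = 0.0006178.
Q = Σ(K_i·b_i) · W · i = 46.84 × 1600 × 0.0006178 = 46.30 m³/day.

46.3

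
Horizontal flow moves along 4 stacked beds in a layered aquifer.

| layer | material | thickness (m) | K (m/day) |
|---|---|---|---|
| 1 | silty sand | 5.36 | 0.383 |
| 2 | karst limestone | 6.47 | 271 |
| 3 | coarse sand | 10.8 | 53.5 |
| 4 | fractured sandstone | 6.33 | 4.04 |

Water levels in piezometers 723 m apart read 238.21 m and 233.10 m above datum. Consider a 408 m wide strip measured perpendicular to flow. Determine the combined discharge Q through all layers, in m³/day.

Flow is parallel to layering, so each bed carries its own Darcy discharge and the transmissivities add.
Σ(K_i·b_i) = 0.383×5.36 + 271×6.47 + 53.5×10.8 + 4.04×6.33 = 2359 m²/day.
Hydraulic gradient i = (238.21 − 233.10) / 723 = 5.11 / 723 = 0.007068.
Q = Σ(K_i·b_i) · W · i = 2359 × 408 × 0.007068 = 6802 m³/day.

6800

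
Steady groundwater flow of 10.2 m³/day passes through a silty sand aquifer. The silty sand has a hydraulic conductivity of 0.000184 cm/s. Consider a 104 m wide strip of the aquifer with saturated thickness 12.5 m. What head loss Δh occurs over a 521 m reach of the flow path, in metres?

Convert K: 0.000184 cm/s × 864 = 0.1590 m/day.
Cross-sectional area A = 104 × 12.5 = 1300 m².
From Q = K·A·i, i = Q / (K·A) = 10.2 / (0.1590 × 1300) = 0.04935.
Head loss Δh = i · L = 0.04935 × 521 = 25.71 m.

25.7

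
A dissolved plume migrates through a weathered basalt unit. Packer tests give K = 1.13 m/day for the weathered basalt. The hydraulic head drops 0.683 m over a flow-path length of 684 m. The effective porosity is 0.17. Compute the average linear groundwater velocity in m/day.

0.00664

Hydraulic gradient i = Δh / L = 0.683 / 684 = 0.0009985.
Darcy flux q = K · i = 1.130 × 0.0009985 = 0.001128 m/day.
Seepage velocity v = q / n_e = 0.001128 / 0.17 = 0.006637 m/day.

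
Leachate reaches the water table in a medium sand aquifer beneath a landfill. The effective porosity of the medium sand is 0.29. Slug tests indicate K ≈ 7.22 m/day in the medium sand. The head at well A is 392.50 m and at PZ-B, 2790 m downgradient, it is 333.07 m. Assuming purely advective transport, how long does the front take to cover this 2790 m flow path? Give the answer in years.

Hydraulic gradient i = (392.50 − 333.07) / 2790 = 59.43 / 2790 = 0.02130.
Darcy flux q = K · i = 7.220 × 0.02130 = 0.1538 m/day.
Seepage velocity v = q / n_e = 0.1538 / 0.29 = 0.5303 m/day.
Travel time t = L / v = 2790 / 0.5303 = 5261 days = 14.40 years.

14.4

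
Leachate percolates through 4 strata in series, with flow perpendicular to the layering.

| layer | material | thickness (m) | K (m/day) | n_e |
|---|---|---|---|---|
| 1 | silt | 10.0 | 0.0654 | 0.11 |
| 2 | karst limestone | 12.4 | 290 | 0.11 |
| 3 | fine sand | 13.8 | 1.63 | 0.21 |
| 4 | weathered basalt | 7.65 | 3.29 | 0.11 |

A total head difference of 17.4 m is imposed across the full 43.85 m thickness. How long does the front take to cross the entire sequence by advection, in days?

With flow normal to the layers, continuity requires the same specific discharge q through every layer.
Σ(b_i/K_i) = 10.0/0.0654 + 12.4/290 + 13.8/1.63 + 7.65/3.29 = 163.7 d.
q = Δh / Σ(b_i/K_i) = 17.4 / 163.7 = 0.1063 m/day.
In each layer the seepage velocity is v_i = q/n_i, so the layer transit time is t_i = b_i·n_i / q:
  layer 1 (silt): t_1 = 10.0 × 0.11 / 0.1063 = 10.35 d
  layer 2 (karst limestone): t_2 = 12.4 × 0.11 / 0.1063 = 12.84 d
  layer 3 (fine sand): t_3 = 13.8 × 0.21 / 0.1063 = 27.27 d
  layer 4 (weathered basalt): t_4 = 7.65 × 0.11 / 0.1063 = 7.919 d
Total t = Σ t_i = 58.38 days.

58.4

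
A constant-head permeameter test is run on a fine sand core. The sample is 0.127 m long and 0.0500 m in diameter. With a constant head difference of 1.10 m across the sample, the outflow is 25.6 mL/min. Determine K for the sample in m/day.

Cross-sectional area A = π·(d/2)² = π × (0.0500/2)² = 0.001963 m².
Convert discharge: 25.6 mL/min = 4.267e-07 m³/s.
Darcy's law rearranged: K = Q·L / (A·Δh) = 4.267e-07 × 0.127 / (0.001963 × 1.10) = 2.509e-05 m/s = 2.168 m/day.

2.17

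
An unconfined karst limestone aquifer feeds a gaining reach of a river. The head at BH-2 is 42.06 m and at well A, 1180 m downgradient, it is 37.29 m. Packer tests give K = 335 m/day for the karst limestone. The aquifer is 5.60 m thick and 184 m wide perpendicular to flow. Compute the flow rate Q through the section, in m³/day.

1400

Cross-sectional area A = 184 × 5.60 = 1030 m².
Hydraulic gradient i = (42.06 − 37.29) / 1180 = 4.77 / 1180 = 0.004042.
Darcy's law: Q = K · A · i = 335.0 × 1030 × 0.004042 = 1395 m³/day.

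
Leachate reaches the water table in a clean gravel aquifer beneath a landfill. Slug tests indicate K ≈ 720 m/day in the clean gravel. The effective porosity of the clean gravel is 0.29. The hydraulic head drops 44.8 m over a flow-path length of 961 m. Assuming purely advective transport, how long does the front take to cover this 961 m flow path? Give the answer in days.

8.30

Hydraulic gradient i = Δh / L = 44.8 / 961 = 0.04662.
Darcy flux q = K · i = 720.0 × 0.04662 = 33.57 m/day.
Seepage velocity v = q / n_e = 33.57 / 0.29 = 115.7 m/day.
Travel time t = L / v = 961 / 115.7 = 8.303 days.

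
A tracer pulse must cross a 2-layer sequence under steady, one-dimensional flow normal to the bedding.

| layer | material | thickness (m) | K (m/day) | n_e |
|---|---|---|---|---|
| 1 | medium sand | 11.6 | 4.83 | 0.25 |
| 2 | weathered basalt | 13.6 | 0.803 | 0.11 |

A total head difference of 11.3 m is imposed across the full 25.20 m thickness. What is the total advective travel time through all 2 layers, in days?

7.52

With flow normal to the layers, continuity requires the same specific discharge q through every layer.
Σ(b_i/K_i) = 11.6/4.83 + 13.6/0.803 = 19.34 d.
q = Δh / Σ(b_i/K_i) = 11.3 / 19.34 = 0.5843 m/day.
In each layer the seepage velocity is v_i = q/n_i, so the layer transit time is t_i = b_i·n_i / q:
  layer 1 (medium sand): t_1 = 11.6 × 0.25 / 0.5843 = 4.963 d
  layer 2 (weathered basalt): t_2 = 13.6 × 0.11 / 0.5843 = 2.560 d
Total t = Σ t_i = 7.523 days.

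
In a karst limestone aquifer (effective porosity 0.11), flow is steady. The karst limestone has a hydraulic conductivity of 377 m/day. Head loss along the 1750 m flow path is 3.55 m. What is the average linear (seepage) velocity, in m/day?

6.95

Hydraulic gradient i = Δh / L = 3.55 / 1750 = 0.002029.
Darcy flux q = K · i = 377.0 × 0.002029 = 0.7648 m/day.
Seepage velocity v = q / n_e = 0.7648 / 0.11 = 6.952 m/day.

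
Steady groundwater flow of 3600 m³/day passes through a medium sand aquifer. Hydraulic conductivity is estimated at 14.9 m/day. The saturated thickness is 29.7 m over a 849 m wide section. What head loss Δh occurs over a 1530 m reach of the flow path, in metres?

14.7

Cross-sectional area A = 849 × 29.7 = 25215 m².
From Q = K·A·i, i = Q / (K·A) = 3600 / (14.90 × 25215) = 0.009582.
Head loss Δh = i · L = 0.009582 × 1530 = 14.66 m.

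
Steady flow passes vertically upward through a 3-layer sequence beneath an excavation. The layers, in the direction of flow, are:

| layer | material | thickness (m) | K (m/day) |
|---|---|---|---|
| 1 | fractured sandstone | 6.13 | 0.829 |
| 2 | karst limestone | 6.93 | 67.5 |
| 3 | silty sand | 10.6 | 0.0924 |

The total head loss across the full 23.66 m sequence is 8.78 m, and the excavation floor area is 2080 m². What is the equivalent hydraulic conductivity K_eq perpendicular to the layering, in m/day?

0.194

Flow is perpendicular to layering, so the layers act in series and the equivalent K is the thickness-weighted harmonic mean.
Total thickness L = 6.13 + 6.93 + 10.6 = 23.66 m.
Σ(b_i/K_i) = 6.13/0.829 + 6.93/67.5 + 10.6/0.0924 = 122.2 d.
K_eq = L / Σ(b_i/K_i) = 23.66 / 122.2 = 0.1936 m/day.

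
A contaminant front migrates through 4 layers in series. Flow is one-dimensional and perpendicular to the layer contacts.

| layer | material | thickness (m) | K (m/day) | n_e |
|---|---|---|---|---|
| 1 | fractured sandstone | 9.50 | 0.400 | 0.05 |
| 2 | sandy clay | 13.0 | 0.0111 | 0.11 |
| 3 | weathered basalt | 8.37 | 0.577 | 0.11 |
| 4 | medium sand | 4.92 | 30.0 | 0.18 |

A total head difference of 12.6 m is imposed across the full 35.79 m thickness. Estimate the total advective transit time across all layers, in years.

With flow normal to the layers, continuity requires the same specific discharge q through every layer.
Σ(b_i/K_i) = 9.50/0.400 + 13.0/0.0111 + 8.37/0.577 + 4.92/30.0 = 1210 d.
q = Δh / Σ(b_i/K_i) = 12.6 / 1210 = 0.01042 m/day.
In each layer the seepage velocity is v_i = q/n_i, so the layer transit time is t_i = b_i·n_i / q:
  layer 1 (fractured sandstone): t_1 = 9.50 × 0.05 / 0.01042 = 45.60 d
  layer 2 (sandy clay): t_2 = 13.0 × 0.11 / 0.01042 = 137.3 d
  layer 3 (weathered basalt): t_3 = 8.37 × 0.11 / 0.01042 = 88.39 d
  layer 4 (medium sand): t_4 = 4.92 × 0.18 / 0.01042 = 85.02 d
Total t = Σ t_i = 356.3 days = 0.9754 years.

0.975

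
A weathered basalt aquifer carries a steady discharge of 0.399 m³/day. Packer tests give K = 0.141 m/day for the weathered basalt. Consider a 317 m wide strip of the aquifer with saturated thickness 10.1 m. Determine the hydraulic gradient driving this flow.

Cross-sectional area A = 317 × 10.1 = 3202 m².
From Q = K·A·i, i = Q / (K·A) = 0.399 / (0.1410 × 3202) = 0.0008838.

0.000884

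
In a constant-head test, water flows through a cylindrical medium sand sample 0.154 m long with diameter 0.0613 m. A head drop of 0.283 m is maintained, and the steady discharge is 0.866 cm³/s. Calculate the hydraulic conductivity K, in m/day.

13.8

Cross-sectional area A = π·(d/2)² = π × (0.0613/2)² = 0.002951 m².
Convert discharge: 0.866 cm³/s = 8.660e-07 m³/s.
Darcy's law rearranged: K = Q·L / (A·Δh) = 8.660e-07 × 0.154 / (0.002951 × 0.283) = 0.0001597 m/s = 13.80 m/day.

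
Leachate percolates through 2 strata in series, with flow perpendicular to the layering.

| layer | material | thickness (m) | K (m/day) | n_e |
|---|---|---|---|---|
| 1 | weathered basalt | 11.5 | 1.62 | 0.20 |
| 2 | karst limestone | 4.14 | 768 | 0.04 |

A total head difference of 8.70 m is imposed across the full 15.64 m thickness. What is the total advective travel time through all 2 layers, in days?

2.01

With flow normal to the layers, continuity requires the same specific discharge q through every layer.
Σ(b_i/K_i) = 11.5/1.62 + 4.14/768 = 7.104 d.
q = Δh / Σ(b_i/K_i) = 8.70 / 7.104 = 1.225 m/day.
In each layer the seepage velocity is v_i = q/n_i, so the layer transit time is t_i = b_i·n_i / q:
  layer 1 (weathered basalt): t_1 = 11.5 × 0.20 / 1.225 = 1.878 d
  layer 2 (karst limestone): t_2 = 4.14 × 0.04 / 1.225 = 0.1352 d
Total t = Σ t_i = 2.013 days.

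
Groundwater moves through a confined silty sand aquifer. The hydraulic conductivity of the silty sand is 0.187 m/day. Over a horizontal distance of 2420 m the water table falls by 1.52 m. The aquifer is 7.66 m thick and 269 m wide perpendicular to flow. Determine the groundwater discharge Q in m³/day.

0.242

Cross-sectional area A = 269 × 7.66 = 2061 m².
Hydraulic gradient i = Δh / L = 1.52 / 2420 = 0.0006281.
Darcy's law: Q = K · A · i = 0.1870 × 2061 × 0.0006281 = 0.2420 m³/day.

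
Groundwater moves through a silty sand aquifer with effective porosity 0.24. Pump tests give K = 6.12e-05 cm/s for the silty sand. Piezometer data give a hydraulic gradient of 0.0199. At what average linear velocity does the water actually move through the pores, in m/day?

Convert K: 6.12e-05 cm/s × 864 = 0.05288 m/day.
Hydraulic gradient i = 0.0199.
Darcy flux q = K · i = 0.05288 × 0.01990 = 0.001052 m/day.
Seepage velocity v = q / n_e = 0.001052 / 0.24 = 0.004384 m/day.

0.00438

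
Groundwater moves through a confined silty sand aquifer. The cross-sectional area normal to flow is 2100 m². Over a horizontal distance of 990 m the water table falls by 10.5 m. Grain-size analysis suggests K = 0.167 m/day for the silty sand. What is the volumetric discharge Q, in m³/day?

3.72

Hydraulic gradient i = Δh / L = 10.5 / 990 = 0.01061.
Darcy's law: Q = K · A · i = 0.1670 × 2100 × 0.01061 = 3.720 m³/day.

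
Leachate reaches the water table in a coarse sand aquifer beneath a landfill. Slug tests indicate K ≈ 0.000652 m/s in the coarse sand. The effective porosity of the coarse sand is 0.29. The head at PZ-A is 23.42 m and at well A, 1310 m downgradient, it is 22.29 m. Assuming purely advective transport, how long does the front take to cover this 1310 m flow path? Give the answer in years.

Convert K: 0.000652 m/s × 86400 = 56.33 m/day.
Hydraulic gradient i = (23.42 − 22.29) / 1310 = 1.13 / 1310 = 0.0008626.
Darcy flux q = K · i = 56.33 × 0.0008626 = 0.04859 m/day.
Seepage velocity v = q / n_e = 0.04859 / 0.29 = 0.1676 m/day.
Travel time t = L / v = 1310 / 0.1676 = 7818 days = 21.40 years.

21.4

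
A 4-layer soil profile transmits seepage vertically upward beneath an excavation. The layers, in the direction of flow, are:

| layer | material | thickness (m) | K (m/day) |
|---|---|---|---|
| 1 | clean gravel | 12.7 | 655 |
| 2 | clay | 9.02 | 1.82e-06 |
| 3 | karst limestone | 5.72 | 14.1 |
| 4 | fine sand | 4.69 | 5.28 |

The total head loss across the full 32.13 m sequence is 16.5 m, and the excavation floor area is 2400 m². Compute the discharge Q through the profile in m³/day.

0.00799

Flow is perpendicular to layering, so the layers act in series and the equivalent K is the thickness-weighted harmonic mean.
Total thickness L = 12.7 + 9.02 + 5.72 + 4.69 = 32.13 m.
Σ(b_i/K_i) = 12.7/655 + 9.02/1.82e-06 + 5.72/14.1 + 4.69/5.28 = 4.956e+06 d.
K_eq = L / Σ(b_i/K_i) = 32.13 / 4.956e+06 = 6.483e-06 m/day.
Q = K_eq · A · (Δh/L) = 6.483e-06 × 2400 × (16.5/32.13) = 0.007990 m³/day.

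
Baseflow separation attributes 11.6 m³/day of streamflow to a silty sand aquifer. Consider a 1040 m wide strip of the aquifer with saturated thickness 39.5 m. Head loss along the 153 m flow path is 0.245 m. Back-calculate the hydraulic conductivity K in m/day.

Cross-sectional area A = 1040 × 39.5 = 41080 m².
Hydraulic gradient i = Δh / L = 0.245 / 153 = 0.001601.
From Q = K·A·i, K = Q / (A·i) = 11.6 / (41080 × 0.001601) = 0.1763 m/day.

0.176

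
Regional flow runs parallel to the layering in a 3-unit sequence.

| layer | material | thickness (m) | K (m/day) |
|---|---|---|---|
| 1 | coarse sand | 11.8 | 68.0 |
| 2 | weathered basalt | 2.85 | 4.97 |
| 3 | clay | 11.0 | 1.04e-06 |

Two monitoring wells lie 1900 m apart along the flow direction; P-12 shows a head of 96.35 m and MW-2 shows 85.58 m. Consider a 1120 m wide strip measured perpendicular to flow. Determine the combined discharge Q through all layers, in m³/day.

Flow is parallel to layering, so each bed carries its own Darcy discharge and the transmissivities add.
Σ(K_i·b_i) = 68.0×11.8 + 4.97×2.85 + 1.04e-06×11.0 = 816.6 m²/day.
Hydraulic gradient i = (96.35 − 85.58) / 1900 = 10.77 / 1900 = 0.005668.
Q = Σ(K_i·b_i) · W · i = 816.6 × 1120 × 0.005668 = 5184 m³/day.

5180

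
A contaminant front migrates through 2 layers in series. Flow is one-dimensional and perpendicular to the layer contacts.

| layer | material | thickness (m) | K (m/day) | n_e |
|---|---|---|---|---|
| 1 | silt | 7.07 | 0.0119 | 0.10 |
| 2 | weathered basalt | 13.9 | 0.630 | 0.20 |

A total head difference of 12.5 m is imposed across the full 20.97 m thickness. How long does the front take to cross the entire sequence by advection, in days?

With flow normal to the layers, continuity requires the same specific discharge q through every layer.
Σ(b_i/K_i) = 7.07/0.0119 + 13.9/0.630 = 616.2 d.
q = Δh / Σ(b_i/K_i) = 12.5 / 616.2 = 0.02029 m/day.
In each layer the seepage velocity is v_i = q/n_i, so the layer transit time is t_i = b_i·n_i / q:
  layer 1 (silt): t_1 = 7.07 × 0.10 / 0.02029 = 34.85 d
  layer 2 (weathered basalt): t_2 = 13.9 × 0.20 / 0.02029 = 137.0 d
Total t = Σ t_i = 171.9 days.

172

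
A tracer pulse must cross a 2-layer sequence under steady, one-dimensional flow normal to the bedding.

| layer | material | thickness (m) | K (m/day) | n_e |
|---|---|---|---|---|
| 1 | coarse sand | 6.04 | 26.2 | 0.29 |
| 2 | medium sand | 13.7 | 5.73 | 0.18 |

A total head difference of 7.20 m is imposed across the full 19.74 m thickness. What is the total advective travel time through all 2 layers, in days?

1.54

With flow normal to the layers, continuity requires the same specific discharge q through every layer.
Σ(b_i/K_i) = 6.04/26.2 + 13.7/5.73 = 2.621 d.
q = Δh / Σ(b_i/K_i) = 7.20 / 2.621 = 2.747 m/day.
In each layer the seepage velocity is v_i = q/n_i, so the layer transit time is t_i = b_i·n_i / q:
  layer 1 (coarse sand): t_1 = 6.04 × 0.29 / 2.747 = 0.6377 d
  layer 2 (medium sand): t_2 = 13.7 × 0.18 / 2.747 = 0.8978 d
Total t = Σ t_i = 1.536 days.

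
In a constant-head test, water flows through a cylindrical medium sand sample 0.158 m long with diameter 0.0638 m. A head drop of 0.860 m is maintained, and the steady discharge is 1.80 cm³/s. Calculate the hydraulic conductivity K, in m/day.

Cross-sectional area A = π·(d/2)² = π × (0.0638/2)² = 0.003197 m².
Convert discharge: 1.80 cm³/s = 1.800e-06 m³/s.
Darcy's law rearranged: K = Q·L / (A·Δh) = 1.800e-06 × 0.158 / (0.003197 × 0.860) = 0.0001034 m/s = 8.937 m/day.

8.94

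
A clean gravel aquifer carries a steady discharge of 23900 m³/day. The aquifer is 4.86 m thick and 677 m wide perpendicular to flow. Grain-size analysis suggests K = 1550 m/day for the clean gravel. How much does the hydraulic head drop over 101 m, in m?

Cross-sectional area A = 677 × 4.86 = 3290 m².
From Q = K·A·i, i = Q / (K·A) = 23900 / (1550 × 3290) = 0.004686.
Head loss Δh = i · L = 0.004686 × 101 = 0.4733 m.

0.473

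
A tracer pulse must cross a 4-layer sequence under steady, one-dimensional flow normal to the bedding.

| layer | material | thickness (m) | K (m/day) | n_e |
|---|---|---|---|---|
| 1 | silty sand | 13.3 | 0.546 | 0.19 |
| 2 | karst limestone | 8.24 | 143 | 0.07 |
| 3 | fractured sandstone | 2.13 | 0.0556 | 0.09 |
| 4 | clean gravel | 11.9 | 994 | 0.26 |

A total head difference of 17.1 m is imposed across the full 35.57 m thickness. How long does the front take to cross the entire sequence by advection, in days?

23.4

With flow normal to the layers, continuity requires the same specific discharge q through every layer.
Σ(b_i/K_i) = 13.3/0.546 + 8.24/143 + 2.13/0.0556 + 11.9/994 = 62.74 d.
q = Δh / Σ(b_i/K_i) = 17.1 / 62.74 = 0.2726 m/day.
In each layer the seepage velocity is v_i = q/n_i, so the layer transit time is t_i = b_i·n_i / q:
  layer 1 (silty sand): t_1 = 13.3 × 0.19 / 0.2726 = 9.271 d
  layer 2 (karst limestone): t_2 = 8.24 × 0.07 / 0.2726 = 2.116 d
  layer 3 (fractured sandstone): t_3 = 2.13 × 0.09 / 0.2726 = 0.7033 d
  layer 4 (clean gravel): t_4 = 11.9 × 0.26 / 0.2726 = 11.35 d
Total t = Σ t_i = 23.44 days.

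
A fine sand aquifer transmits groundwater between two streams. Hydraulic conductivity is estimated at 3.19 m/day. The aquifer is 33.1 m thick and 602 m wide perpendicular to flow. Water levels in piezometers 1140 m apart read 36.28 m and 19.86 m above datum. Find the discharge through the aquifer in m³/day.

Cross-sectional area A = 602 × 33.1 = 19926 m².
Hydraulic gradient i = (36.28 − 19.86) / 1140 = 16.42 / 1140 = 0.01440.
Darcy's law: Q = K · A · i = 3.190 × 19926 × 0.01440 = 915.6 m³/day.

916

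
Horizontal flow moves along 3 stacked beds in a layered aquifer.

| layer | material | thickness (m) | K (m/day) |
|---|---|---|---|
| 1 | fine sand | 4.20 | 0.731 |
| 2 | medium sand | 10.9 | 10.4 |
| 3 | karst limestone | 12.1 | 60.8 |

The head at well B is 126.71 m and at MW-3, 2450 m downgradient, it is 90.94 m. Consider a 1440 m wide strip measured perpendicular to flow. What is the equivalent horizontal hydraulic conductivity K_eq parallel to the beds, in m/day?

Flow is parallel to layering, so each bed carries its own Darcy discharge and the transmissivities add.
Σ(K_i·b_i) = 0.731×4.20 + 10.4×10.9 + 60.8×12.1 = 852.1 m²/day.
Total thickness b = 27.20 m, so K_eq = Σ(K_i·b_i)/b = 31.33 m/day.

31.3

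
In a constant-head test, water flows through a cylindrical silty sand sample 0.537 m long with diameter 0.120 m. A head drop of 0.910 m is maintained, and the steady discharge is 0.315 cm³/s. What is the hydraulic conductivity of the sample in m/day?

Cross-sectional area A = π·(d/2)² = π × (0.120/2)² = 0.01131 m².
Convert discharge: 0.315 cm³/s = 3.150e-07 m³/s.
Darcy's law rearranged: K = Q·L / (A·Δh) = 3.150e-07 × 0.537 / (0.01131 × 0.910) = 1.644e-05 m/s = 1.420 m/day.

1.42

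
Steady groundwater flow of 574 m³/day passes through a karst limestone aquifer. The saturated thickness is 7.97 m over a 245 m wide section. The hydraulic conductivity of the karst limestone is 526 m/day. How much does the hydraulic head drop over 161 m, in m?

0.0900

Cross-sectional area A = 245 × 7.97 = 1953 m².
From Q = K·A·i, i = Q / (K·A) = 574 / (526.0 × 1953) = 0.0005589.
Head loss Δh = i · L = 0.0005589 × 161 = 0.08998 m.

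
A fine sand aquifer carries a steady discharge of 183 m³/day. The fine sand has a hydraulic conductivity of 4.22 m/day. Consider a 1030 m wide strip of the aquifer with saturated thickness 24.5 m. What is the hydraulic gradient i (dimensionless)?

Cross-sectional area A = 1030 × 24.5 = 25235 m².
From Q = K·A·i, i = Q / (K·A) = 183 / (4.220 × 25235) = 0.001718.

0.00172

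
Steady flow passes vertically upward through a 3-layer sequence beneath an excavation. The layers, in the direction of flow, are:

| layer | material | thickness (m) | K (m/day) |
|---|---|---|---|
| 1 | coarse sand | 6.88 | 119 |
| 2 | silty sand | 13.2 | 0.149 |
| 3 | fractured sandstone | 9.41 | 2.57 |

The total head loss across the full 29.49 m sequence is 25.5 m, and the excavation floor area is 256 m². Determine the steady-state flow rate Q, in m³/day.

70.7

Flow is perpendicular to layering, so the layers act in series and the equivalent K is the thickness-weighted harmonic mean.
Total thickness L = 6.88 + 13.2 + 9.41 = 29.49 m.
Σ(b_i/K_i) = 6.88/119 + 13.2/0.149 + 9.41/2.57 = 92.31 d.
K_eq = L / Σ(b_i/K_i) = 29.49 / 92.31 = 0.3195 m/day.
Q = K_eq · A · (Δh/L) = 0.3195 × 256 × (25.5/29.49) = 70.72 m³/day.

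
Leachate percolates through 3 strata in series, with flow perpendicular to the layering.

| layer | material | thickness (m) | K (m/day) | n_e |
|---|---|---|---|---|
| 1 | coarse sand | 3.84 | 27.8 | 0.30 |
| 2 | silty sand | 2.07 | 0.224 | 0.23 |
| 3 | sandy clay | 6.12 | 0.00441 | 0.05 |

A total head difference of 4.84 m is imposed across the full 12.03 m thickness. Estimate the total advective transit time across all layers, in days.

With flow normal to the layers, continuity requires the same specific discharge q through every layer.
Σ(b_i/K_i) = 3.84/27.8 + 2.07/0.224 + 6.12/0.00441 = 1397 d.
q = Δh / Σ(b_i/K_i) = 4.84 / 1397 = 0.003464 m/day.
In each layer the seepage velocity is v_i = q/n_i, so the layer transit time is t_i = b_i·n_i / q:
  layer 1 (coarse sand): t_1 = 3.84 × 0.30 / 0.003464 = 332.5 d
  layer 2 (silty sand): t_2 = 2.07 × 0.23 / 0.003464 = 137.4 d
  layer 3 (sandy clay): t_3 = 6.12 × 0.05 / 0.003464 = 88.33 d
Total t = Σ t_i = 558.3 days.

558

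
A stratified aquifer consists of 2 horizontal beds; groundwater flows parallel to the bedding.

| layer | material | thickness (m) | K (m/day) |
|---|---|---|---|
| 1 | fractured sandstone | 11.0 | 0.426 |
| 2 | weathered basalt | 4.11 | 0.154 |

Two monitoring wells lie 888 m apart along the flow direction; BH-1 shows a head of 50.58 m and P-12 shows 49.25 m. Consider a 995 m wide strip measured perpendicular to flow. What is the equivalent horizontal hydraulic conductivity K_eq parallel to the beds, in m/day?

Flow is parallel to layering, so each bed carries its own Darcy discharge and the transmissivities add.
Σ(K_i·b_i) = 0.426×11.0 + 0.154×4.11 = 5.319 m²/day.
Total thickness b = 15.11 m, so K_eq = Σ(K_i·b_i)/b = 0.3520 m/day.

0.352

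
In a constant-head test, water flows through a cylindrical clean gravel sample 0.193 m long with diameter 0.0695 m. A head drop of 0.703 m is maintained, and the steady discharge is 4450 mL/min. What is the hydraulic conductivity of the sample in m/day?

Cross-sectional area A = π·(d/2)² = π × (0.0695/2)² = 0.003794 m².
Convert discharge: 4450 mL/min = 7.417e-05 m³/s.
Darcy's law rearranged: K = Q·L / (A·Δh) = 7.417e-05 × 0.193 / (0.003794 × 0.703) = 0.005367 m/s = 463.7 m/day.

464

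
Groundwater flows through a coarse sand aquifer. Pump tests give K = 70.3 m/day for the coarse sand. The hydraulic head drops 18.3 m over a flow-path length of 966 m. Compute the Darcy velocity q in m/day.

Hydraulic gradient i = Δh / L = 18.3 / 966 = 0.01894.
Specific discharge q = K · i = 70.30 × 0.01894 = 1.332 m/day.

1.33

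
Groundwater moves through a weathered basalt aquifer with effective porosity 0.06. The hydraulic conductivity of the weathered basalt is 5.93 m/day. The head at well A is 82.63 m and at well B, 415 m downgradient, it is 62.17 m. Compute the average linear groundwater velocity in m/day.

Hydraulic gradient i = (82.63 − 62.17) / 415 = 20.46 / 415 = 0.04930.
Darcy flux q = K · i = 5.930 × 0.04930 = 0.2924 m/day.
Seepage velocity v = q / n_e = 0.2924 / 0.06 = 4.873 m/day.

4.87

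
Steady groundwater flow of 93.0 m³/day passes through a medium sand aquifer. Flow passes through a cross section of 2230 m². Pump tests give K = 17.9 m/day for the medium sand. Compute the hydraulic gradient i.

0.00233

From Q = K·A·i, i = Q / (K·A) = 93.0 / (17.90 × 2230) = 0.002330.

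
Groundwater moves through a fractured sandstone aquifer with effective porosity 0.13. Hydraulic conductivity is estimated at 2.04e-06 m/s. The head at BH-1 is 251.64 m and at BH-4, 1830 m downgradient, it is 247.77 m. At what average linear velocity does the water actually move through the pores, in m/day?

Convert K: 2.04e-06 m/s × 86400 = 0.1763 m/day.
Hydraulic gradient i = (251.64 − 247.77) / 1830 = 3.87 / 1830 = 0.002115.
Darcy flux q = K · i = 0.1763 × 0.002115 = 0.0003727 m/day.
Seepage velocity v = q / n_e = 0.0003727 / 0.13 = 0.002867 m/day.

0.00287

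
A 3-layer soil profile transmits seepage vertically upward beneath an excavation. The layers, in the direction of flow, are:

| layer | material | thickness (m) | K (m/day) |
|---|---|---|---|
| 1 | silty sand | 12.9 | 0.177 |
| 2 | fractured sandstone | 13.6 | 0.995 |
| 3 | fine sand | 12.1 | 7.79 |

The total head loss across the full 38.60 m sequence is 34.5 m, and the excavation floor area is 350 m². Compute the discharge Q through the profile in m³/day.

Flow is perpendicular to layering, so the layers act in series and the equivalent K is the thickness-weighted harmonic mean.
Total thickness L = 12.9 + 13.6 + 12.1 = 38.60 m.
Σ(b_i/K_i) = 12.9/0.177 + 13.6/0.995 + 12.1/7.79 = 88.10 d.
K_eq = L / Σ(b_i/K_i) = 38.60 / 88.10 = 0.4381 m/day.
Q = K_eq · A · (Δh/L) = 0.4381 × 350 × (34.5/38.60) = 137.1 m³/day.

137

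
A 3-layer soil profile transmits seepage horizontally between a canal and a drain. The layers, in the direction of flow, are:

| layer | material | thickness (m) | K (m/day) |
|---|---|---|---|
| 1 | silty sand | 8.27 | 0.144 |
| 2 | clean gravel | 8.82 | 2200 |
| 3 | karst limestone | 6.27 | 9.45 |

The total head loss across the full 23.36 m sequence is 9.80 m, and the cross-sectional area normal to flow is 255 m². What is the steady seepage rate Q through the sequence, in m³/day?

43.0

Flow is perpendicular to layering, so the layers act in series and the equivalent K is the thickness-weighted harmonic mean.
Total thickness L = 8.27 + 8.82 + 6.27 = 23.36 m.
Σ(b_i/K_i) = 8.27/0.144 + 8.82/2200 + 6.27/9.45 = 58.10 d.
K_eq = L / Σ(b_i/K_i) = 23.36 / 58.10 = 0.4021 m/day.
Q = K_eq · A · (Δh/L) = 0.4021 × 255 × (9.80/23.36) = 43.01 m³/day.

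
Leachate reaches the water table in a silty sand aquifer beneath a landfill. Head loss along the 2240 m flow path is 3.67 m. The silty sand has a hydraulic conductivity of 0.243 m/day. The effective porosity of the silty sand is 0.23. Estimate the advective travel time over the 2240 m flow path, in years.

Hydraulic gradient i = Δh / L = 3.67 / 2240 = 0.001638.
Darcy flux q = K · i = 0.2430 × 0.001638 = 0.0003981 m/day.
Seepage velocity v = q / n_e = 0.0003981 / 0.23 = 0.001731 m/day.
Travel time t = L / v = 2240 / 0.001731 = 1.294e+06 days = 3543 years.

3540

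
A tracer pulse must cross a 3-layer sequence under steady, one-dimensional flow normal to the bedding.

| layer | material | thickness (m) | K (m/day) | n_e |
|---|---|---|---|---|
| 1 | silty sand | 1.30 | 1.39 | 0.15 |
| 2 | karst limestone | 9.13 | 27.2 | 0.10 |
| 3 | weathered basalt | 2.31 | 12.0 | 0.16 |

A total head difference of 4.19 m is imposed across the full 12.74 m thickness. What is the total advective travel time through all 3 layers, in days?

0.516

With flow normal to the layers, continuity requires the same specific discharge q through every layer.
Σ(b_i/K_i) = 1.30/1.39 + 9.13/27.2 + 2.31/12.0 = 1.463 d.
q = Δh / Σ(b_i/K_i) = 4.19 / 1.463 = 2.863 m/day.
In each layer the seepage velocity is v_i = q/n_i, so the layer transit time is t_i = b_i·n_i / q:
  layer 1 (silty sand): t_1 = 1.30 × 0.15 / 2.863 = 0.06811 d
  layer 2 (karst limestone): t_2 = 9.13 × 0.10 / 2.863 = 0.3189 d
  layer 3 (weathered basalt): t_3 = 2.31 × 0.16 / 2.863 = 0.1291 d
Total t = Σ t_i = 0.5161 days.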